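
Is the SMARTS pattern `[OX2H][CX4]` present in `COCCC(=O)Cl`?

No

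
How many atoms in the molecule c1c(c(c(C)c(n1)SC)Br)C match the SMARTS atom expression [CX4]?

3

The query [CX4] means: C with X4: aliphatic carbon with exactly 4 total connections (bonds + H).
Check the 11 heavy atoms by environment: 1× n (aromatic, X2) → no; 5× c (aromatic, X3) → no; 3× C (X4) → match; 1× S (X2) → no; 1× Br (X1) → no.
That gives 3 matching atoms.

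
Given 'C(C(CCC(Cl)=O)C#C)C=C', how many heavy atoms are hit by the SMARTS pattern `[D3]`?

2

The query [D3] means: atom with exactly three heavy-atom neighbours.
Check the 11 heavy atoms by environment: 5× C (D2) → no; 2× C (D3) → match; 1× O (D1) → no; 1× Cl (D1) → no; 2× C (D1) → no.
That gives 2 matching atoms.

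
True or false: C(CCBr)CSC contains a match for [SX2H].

False

The pattern [SX2H] describes an aliphatic sulfur with two connections, one being H — a thiol.
The closest candidate here is a methylthio ether (-SCH3), but the sulfur has H0 (bonded to two carbons), not H1. No other fragment satisfies the full query, so there is no match.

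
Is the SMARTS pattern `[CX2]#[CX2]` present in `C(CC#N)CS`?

The pattern [CX2]#[CX2] describes a carbon-carbon triple bond — an alkyne.
The closest candidate here is a nitrile (-C#N), but the triple bond is C#N, not C#C. No other fragment satisfies the full query, so there is no match.

No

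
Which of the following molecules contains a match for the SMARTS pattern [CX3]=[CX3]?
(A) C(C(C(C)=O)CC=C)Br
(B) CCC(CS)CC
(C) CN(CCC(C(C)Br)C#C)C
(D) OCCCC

A

[CX3]=[CX3] describes a non-aromatic C=C double bond between two sp2 carbons (an alkene).
(A) contains a vinyl group (-CH=CH2), which satisfies every atom and bond constraint.
(B) has an ethyl group (-CH2CH3) but its C-C bond is a single bond between CX4 carbons, not CX3=CX3.
(C) has an ethynyl group (-C#CH) but the C-C bond is a triple bond, not a double bond.
(D) has an ethyl group (-CH2CH3) but its C-C bond is a single bond between CX4 carbons, not CX3=CX3.
So the answer is (A).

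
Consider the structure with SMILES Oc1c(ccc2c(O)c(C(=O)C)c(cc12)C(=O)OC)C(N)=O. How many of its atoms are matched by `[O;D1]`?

The query [O;D1] means: aliphatic oxygen bonded to exactly one heavy atom.
Check the 22 heavy atoms by environment: 7× c (aromatic, D3) → no; 3× c (aromatic, D2) → no; 3× C (D3) → no; 5× O (D1) → match; 1× O (D2) → no; 2× C (D1) → no; 1× N (D1) → no.
That gives 5 matching atoms.

5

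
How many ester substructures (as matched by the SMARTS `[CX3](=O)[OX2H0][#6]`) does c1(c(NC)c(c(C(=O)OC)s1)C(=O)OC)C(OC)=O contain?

3

[CX3](=O)[OX2H0][#6] is the SMARTS for an ester: a carbonyl carbon bonded to an oxygen that is itself bonded to carbon (no H on that O).
The molecule carries 3 separate instances of a methyl-ester group (-C(=O)OCH3) meeting every constraint; each maps to a distinct set of atoms, giving 3 matches.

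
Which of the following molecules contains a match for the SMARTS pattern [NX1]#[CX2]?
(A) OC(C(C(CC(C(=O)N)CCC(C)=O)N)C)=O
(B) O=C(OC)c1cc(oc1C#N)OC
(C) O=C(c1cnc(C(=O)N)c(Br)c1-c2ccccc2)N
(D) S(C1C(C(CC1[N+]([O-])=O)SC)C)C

[NX1]#[CX2] describes a nitrogen triple-bonded to a two-connected carbon (a nitrile).
(A) has a primary amide (-C(=O)NH2) but the nitrogen is NX3, not NX1.
(B) contains a nitrile (-C#N), which satisfies every atom and bond constraint.
(C) has a primary amide (-C(=O)NH2) but the nitrogen is NX3, not NX1.
(D) has a nitro group (-[N+](=O)[O-]) but there is no C#N triple bond.
So the answer is (B).

B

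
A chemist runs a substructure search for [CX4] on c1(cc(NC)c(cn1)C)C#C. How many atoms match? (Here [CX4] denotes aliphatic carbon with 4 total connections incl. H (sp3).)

2

The query [CX4] means: C with X4: aliphatic carbon with exactly 4 total connections (bonds + H).
Check the 11 heavy atoms by environment: 1× n (aromatic, X2) → no; 5× c (aromatic, X3) → no; 2× C (X2) → no; 1× N (X3) → no; 2× C (X4) → match.
That gives 2 matching atoms.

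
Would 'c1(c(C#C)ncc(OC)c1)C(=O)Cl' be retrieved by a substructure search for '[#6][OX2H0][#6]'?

Yes

The pattern [#6][OX2H0][#6] describes an aliphatic oxygen bridging two carbons with no H on the oxygen — an ether.
The molecule carries a methoxy ether (-OCH3), whose atoms satisfy every constraint of the query, so the pattern matches.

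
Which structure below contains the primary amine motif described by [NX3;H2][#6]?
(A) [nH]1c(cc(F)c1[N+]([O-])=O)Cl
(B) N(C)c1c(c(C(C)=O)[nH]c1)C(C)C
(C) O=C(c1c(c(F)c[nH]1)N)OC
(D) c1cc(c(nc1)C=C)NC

[NX3;H2][#6] describes a trivalent nitrogen with two H attached to carbon (a primary amine).
(A) has a nitro group (-[N+](=O)[O-]) but the nitrogen is [N+] with no H, not NX3H2.
(B) has an N-methylamino group (-NHCH3) but the nitrogen bears two carbons and only one H (H1), not H2.
(C) contains a primary amino group (-NH2), which satisfies every atom and bond constraint.
(D) has an N-methylamino group (-NHCH3) but the nitrogen bears two carbons and only one H (H1), not H2.
So the answer is (C).

C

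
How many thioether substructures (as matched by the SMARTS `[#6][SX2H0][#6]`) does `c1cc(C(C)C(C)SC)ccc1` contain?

[#6][SX2H0][#6] is the SMARTS for a thioether: an aliphatic sulfur bridging two carbons with no H on the sulfur.
Exactly one fragment in the molecule meets all constraints, giving 1 match.

1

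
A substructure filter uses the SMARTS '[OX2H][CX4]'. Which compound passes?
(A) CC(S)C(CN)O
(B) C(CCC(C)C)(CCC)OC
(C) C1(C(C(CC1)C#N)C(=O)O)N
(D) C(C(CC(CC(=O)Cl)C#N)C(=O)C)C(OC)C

A

[OX2H][CX4] describes a hydroxyl oxygen bound to an sp3 (X4) carbon (an aliphatic alcohol).
(A) contains a hydroxyl group (-OH), which satisfies every atom and bond constraint.
(B) has a methoxy ether (-OCH3) but the oxygen has H0 (ether), not H1.
(C) has a carboxylic acid group (-C(=O)OH) but the -OH is on a CX3 carbonyl carbon, not a CX4 carbon.
(D) has a methoxy ether (-OCH3) but the oxygen has H0 (ether), not H1.
So the answer is (A).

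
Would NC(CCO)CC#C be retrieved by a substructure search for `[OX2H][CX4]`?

Yes

The pattern [OX2H][CX4] describes a hydroxyl oxygen bound to an sp3 (X4) carbon — an aliphatic alcohol.
The molecule carries a hydroxyl group (-OH), whose atoms satisfy every constraint of the query, so the pattern matches.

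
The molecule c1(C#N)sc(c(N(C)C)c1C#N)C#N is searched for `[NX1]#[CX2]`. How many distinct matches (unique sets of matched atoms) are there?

[NX1]#[CX2] is the SMARTS for a nitrile: a nitrogen triple-bonded to a two-connected carbon.
The molecule carries 3 separate instances of a nitrile (-C#N) meeting every constraint; each maps to a distinct set of atoms, giving 3 matches.

3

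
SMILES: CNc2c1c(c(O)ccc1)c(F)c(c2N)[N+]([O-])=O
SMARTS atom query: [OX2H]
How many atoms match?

The query [OX2H] means: aliphatic oxygen with two connections, one of which is H — an -OH oxygen.
Check the 18 heavy atoms by environment: 7× c (aromatic, H0, X3) → no; 3× c (aromatic, H1, X3) → no; 1× N (charge +1, H0, X3) → no; 1× O (charge -1, H0, X1) → no; 1× O (H0, X1) → no; 1× F (H0, X1) → no; 1× N (H1, X3) → no; 1× C (H3, X4) → no; 1× N (H2, X3) → no; 1× O (H1, X2) → match.
That gives 1 matching atom.

1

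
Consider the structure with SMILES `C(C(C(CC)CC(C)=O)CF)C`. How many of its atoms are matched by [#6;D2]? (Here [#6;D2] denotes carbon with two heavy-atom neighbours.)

4

The query [#6;D2] means: any carbon bonded to exactly two heavy atoms.
Check the 12 heavy atoms by environment: 4× C (D2) → match; 3× C (D3) → no; 1× F (D1) → no; 1× O (D1) → no; 3× C (D1) → no.
That gives 4 matching atoms.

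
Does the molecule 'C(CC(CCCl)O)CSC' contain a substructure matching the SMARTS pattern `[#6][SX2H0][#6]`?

The pattern [#6][SX2H0][#6] describes an aliphatic sulfur bridging two carbons with no H on the sulfur — a thioether.
The molecule carries a methylthio ether (-SCH3), whose atoms satisfy every constraint of the query, so the pattern matches.

Yes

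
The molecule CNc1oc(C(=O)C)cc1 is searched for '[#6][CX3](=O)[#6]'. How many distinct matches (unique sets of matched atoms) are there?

1

[#6][CX3](=O)[#6] is the SMARTS for a ketone: a carbonyl carbon (no H) flanked by two carbons.
Exactly one fragment in the molecule meets all constraints, giving 1 match.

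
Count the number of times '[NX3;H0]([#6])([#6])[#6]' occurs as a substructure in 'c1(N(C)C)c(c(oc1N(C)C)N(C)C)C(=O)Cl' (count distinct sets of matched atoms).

3

[NX3;H0]([#6])([#6])[#6] is the SMARTS for a tertiary amine: a trivalent nitrogen with no H, bonded to three carbons.
The molecule carries 3 separate instances of a dimethylamino group (-N(CH3)2) meeting every constraint; each maps to a distinct set of atoms, giving 3 matches.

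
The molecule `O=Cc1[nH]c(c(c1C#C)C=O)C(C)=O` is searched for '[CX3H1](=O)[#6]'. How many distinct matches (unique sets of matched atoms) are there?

2

[CX3H1](=O)[#6] is the SMARTS for an aldehyde: an sp2 carbon with one H, double-bonded to O and single-bonded to carbon.
The molecule carries 2 separate instances of an aldehyde (-CHO) meeting every constraint; each maps to a distinct set of atoms, giving 2 matches.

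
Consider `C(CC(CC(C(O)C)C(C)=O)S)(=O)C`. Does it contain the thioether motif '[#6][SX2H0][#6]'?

No

The pattern [#6][SX2H0][#6] describes an aliphatic sulfur bridging two carbons with no H on the sulfur — a thioether.
The closest candidate here is a thiol (-SH), but the sulfur has H1, not H0 bridging two carbons. No other fragment satisfies the full query, so there is no match.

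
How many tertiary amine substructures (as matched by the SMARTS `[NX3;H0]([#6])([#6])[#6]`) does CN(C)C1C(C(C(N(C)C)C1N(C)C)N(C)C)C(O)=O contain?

4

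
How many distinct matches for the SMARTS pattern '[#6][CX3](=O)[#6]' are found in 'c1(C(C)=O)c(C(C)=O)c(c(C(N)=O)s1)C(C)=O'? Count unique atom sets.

3

[#6][CX3](=O)[#6] is the SMARTS for a ketone: a carbonyl carbon (no H) flanked by two carbons.
The molecule carries 3 separate instances of an acetyl/ketone group (-C(=O)CH3) meeting every constraint; each maps to a distinct set of atoms, giving 3 matches.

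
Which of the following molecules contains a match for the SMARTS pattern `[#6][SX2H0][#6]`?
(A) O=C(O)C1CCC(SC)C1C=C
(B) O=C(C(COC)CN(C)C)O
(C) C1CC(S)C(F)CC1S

A

[#6][SX2H0][#6] describes an aliphatic sulfur bridging two carbons with no H on the sulfur (a thioether).
(A) contains a methylthio ether (-SCH3), which satisfies every atom and bond constraint.
(B) has a methoxy ether (-OCH3) but the bridging atom is O, not S.
(C) has a thiol (-SH) but the sulfur has H1, not H0 bridging two carbons.
So the answer is (A).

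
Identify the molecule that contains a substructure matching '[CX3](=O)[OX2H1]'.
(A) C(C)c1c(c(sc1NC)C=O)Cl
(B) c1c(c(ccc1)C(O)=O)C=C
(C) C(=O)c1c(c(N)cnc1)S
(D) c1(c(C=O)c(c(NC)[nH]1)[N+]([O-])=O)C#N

B

[CX3](=O)[OX2H1] describes an sp2 carbon double-bonded to O and single-bonded to an -OH oxygen (a carboxylic acid).
(A) has an aldehyde (-CHO) but there is no singly-bonded oxygen on the carbonyl carbon.
(B) contains a carboxylic acid group (-C(=O)OH), which satisfies every atom and bond constraint.
(C) has an aldehyde (-CHO) but there is no singly-bonded oxygen on the carbonyl carbon.
(D) has an aldehyde (-CHO) but there is no singly-bonded oxygen on the carbonyl carbon.
So the answer is (B).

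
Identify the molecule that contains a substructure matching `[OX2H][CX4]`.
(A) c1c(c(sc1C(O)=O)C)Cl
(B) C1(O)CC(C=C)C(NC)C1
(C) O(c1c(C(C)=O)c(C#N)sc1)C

[OX2H][CX4] describes a hydroxyl oxygen bound to an sp3 (X4) carbon (an aliphatic alcohol).
(A) has a carboxylic acid group (-C(=O)OH) but the -OH is on a CX3 carbonyl carbon, not a CX4 carbon.
(B) contains a hydroxyl group (-OH), which satisfies every atom and bond constraint.
(C) has a methoxy ether (-OCH3) but the oxygen has H0 (ether), not H1.
So the answer is (B).

B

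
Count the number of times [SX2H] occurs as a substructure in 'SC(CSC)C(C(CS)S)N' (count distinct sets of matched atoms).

[SX2H] is the SMARTS for a thiol: an aliphatic sulfur with two connections, one being H.
The molecule carries 3 separate instances of a thiol (-SH) meeting every constraint; each maps to a distinct set of atoms, giving 3 matches.

3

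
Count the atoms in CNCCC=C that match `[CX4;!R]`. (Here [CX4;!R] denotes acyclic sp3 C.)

3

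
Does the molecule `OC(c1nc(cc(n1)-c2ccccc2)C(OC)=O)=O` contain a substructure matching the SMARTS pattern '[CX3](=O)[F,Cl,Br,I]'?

No

The pattern [CX3](=O)[F,Cl,Br,I] describes a carbonyl carbon bonded to a halogen — an acyl halide.
The closest candidate here is a carboxylic acid group (-C(=O)OH), but the carbonyl is bonded to -OH, not to a halogen. No other fragment satisfies the full query, so there is no match.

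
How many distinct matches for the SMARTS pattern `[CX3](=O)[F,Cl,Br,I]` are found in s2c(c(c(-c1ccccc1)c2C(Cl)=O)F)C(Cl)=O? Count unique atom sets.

2

[CX3](=O)[F,Cl,Br,I] is the SMARTS for an acyl halide: a carbonyl carbon bonded to a halogen.
The molecule carries 2 separate instances of an acyl chloride (-C(=O)Cl) meeting every constraint; each maps to a distinct set of atoms, giving 2 matches.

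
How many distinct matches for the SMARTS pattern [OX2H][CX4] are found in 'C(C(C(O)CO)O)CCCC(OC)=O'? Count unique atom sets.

3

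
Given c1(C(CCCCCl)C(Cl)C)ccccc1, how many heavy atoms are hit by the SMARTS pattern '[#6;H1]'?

Check the 15 heavy atoms by environment: 4× C (H2) → no; 2× C (H1) → match; 1× C (H3) → no; 2× Cl (H0) → no; 1× c (aromatic, H0) → no; 5× c (aromatic, H1) → match.
Summing the matching environments: 2 + 5 = 7 matching atoms.

7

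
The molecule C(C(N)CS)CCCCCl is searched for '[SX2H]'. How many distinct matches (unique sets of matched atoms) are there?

1

[SX2H] is the SMARTS for a thiol: an aliphatic sulfur with two connections, one being H.
Exactly one fragment in the molecule meets all constraints, giving 1 match.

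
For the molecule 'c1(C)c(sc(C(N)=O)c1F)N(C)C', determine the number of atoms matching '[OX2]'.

0

The query [OX2] means: aliphatic oxygen with two total connections — ether, hydroxyl, or ester single-bond O.
Check the 13 heavy atoms by environment: 1× s (aromatic, X2) → no; 4× c (aromatic, X3) → no; 3× C (X4) → no; 1× F (X1) → no; 1× C (X3) → no; 1× O (X1) → no; 2× N (X3) → no.
No environment satisfies the query, so 0 matching atoms.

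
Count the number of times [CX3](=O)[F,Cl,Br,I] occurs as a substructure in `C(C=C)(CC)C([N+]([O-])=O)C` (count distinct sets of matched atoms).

0

[CX3](=O)[F,Cl,Br,I] is the SMARTS for an acyl halide: a carbonyl carbon bonded to a halogen.
No fragment in the molecule satisfies every constraint, giving 0 matches.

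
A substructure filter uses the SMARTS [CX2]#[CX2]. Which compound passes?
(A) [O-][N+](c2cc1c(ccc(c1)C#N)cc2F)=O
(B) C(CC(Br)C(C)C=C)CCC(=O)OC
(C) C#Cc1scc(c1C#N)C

C

[CX2]#[CX2] describes a carbon-carbon triple bond (an alkyne).
(A) has a nitrile (-C#N) but the triple bond is C#N, not C#C.
(B) has a vinyl group (-CH=CH2) but the C=C is a double bond; both carbons are CX3, not CX2.
(C) contains an ethynyl group (-C#CH), which satisfies every atom and bond constraint.
So the answer is (C).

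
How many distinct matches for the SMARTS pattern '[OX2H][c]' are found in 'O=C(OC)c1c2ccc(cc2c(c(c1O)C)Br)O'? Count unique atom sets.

2

[OX2H][c] is the SMARTS for a phenol: a hydroxyl oxygen attached to an aromatic carbon.
The molecule carries 2 separate instances of a hydroxyl group (-OH) meeting every constraint; each maps to a distinct set of atoms, giving 2 matches.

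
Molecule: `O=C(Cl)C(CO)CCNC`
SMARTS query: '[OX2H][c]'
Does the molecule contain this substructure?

No

The pattern [OX2H][c] describes a hydroxyl oxygen attached to an aromatic carbon — a phenol.
The closest candidate here is a hydroxyl group (-OH), but the -OH is on an aliphatic carbon, not an aromatic c. No other fragment satisfies the full query, so there is no match.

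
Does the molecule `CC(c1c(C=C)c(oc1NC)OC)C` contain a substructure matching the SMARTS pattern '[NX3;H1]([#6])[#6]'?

Yes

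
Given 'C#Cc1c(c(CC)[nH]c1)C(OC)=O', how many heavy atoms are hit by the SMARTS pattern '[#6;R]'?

4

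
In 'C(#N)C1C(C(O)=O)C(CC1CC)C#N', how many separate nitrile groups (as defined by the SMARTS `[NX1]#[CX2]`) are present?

2

[NX1]#[CX2] is the SMARTS for a nitrile: a nitrogen triple-bonded to a two-connected carbon.
The molecule carries 2 separate instances of a nitrile (-C#N) meeting every constraint; each maps to a distinct set of atoms, giving 2 matches.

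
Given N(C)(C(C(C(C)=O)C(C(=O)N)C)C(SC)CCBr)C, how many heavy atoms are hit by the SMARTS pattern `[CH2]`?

2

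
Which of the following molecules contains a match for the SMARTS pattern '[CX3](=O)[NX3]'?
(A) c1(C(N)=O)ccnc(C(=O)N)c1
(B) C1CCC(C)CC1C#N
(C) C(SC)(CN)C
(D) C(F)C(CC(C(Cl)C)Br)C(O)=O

A

[CX3](=O)[NX3] describes a carbonyl carbon bonded to a trivalent nitrogen (an amide).
(A) contains a primary amide (-C(=O)NH2), which satisfies every atom and bond constraint.
(B) has a nitrile (-C#N) but the nitrile N is NX1 (triple-bonded), not NX3.
(C) has a primary amino group (-NH2) but the -NH2 is not attached to a carbonyl carbon.
(D) has a carboxylic acid group (-C(=O)OH) but the carbonyl is bonded to O, not to an NX3 nitrogen.
So the answer is (A).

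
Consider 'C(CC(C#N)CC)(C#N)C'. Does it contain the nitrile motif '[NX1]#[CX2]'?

Yes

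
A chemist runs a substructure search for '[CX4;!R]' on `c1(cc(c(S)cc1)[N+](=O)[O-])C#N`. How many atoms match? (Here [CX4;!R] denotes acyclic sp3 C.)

0

The query [CX4;!R] means: aliphatic carbon with four total connections, not in a ring.
Check the 12 heavy atoms by environment: 6× c (aromatic, X3, in 6-ring) → no; 1× C (X2, acyclic) → no; 1× N (X1, acyclic) → no; 1× S (X2, acyclic) → no; 1× N (charge +1, X3, acyclic) → no; 1× O (charge -1, X1, acyclic) → no; 1× O (X1, acyclic) → no.
No environment satisfies the query, so 0 matching atoms.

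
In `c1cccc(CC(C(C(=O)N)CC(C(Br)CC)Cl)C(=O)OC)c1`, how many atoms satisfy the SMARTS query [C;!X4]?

2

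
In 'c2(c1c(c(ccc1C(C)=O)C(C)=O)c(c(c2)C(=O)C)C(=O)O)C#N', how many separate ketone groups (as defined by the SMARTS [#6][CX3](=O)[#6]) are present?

3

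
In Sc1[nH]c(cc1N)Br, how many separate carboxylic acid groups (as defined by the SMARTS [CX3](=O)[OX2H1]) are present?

[CX3](=O)[OX2H1] is the SMARTS for a carboxylic acid: an sp2 carbon double-bonded to O and single-bonded to an -OH oxygen.
No fragment in the molecule satisfies every constraint, giving 0 matches.

0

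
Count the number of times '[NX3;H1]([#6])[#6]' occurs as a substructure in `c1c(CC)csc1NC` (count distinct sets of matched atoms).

1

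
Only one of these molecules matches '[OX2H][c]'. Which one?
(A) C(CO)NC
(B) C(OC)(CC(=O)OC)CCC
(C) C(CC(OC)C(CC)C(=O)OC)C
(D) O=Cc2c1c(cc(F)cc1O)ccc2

D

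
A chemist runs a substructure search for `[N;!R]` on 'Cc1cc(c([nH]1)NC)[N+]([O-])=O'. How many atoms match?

2

Check the 11 heavy atoms by environment: 1× n (aromatic, in 5-ring) → no; 4× c (aromatic, in 5-ring) → no; 1× N (acyclic) → match; 2× C (acyclic) → no; 1× N (charge +1, acyclic) → match; 1× O (charge -1, acyclic) → no; 1× O (acyclic) → no.
Summing the matching environments: 1 + 1 = 2 matching atoms.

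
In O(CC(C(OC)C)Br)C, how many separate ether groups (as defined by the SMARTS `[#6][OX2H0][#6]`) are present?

[#6][OX2H0][#6] is the SMARTS for an ether: an aliphatic oxygen bridging two carbons with no H on the oxygen.
The molecule carries 2 separate instances of a methoxy ether (-OCH3) meeting every constraint; each maps to a distinct set of atoms, giving 2 matches.

2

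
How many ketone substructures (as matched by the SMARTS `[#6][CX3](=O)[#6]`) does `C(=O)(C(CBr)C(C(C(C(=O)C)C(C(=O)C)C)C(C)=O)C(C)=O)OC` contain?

[#6][CX3](=O)[#6] is the SMARTS for a ketone: a carbonyl carbon (no H) flanked by two carbons.
The molecule carries 4 separate instances of an acetyl/ketone group (-C(=O)CH3) meeting every constraint; each maps to a distinct set of atoms, giving 4 matches.

4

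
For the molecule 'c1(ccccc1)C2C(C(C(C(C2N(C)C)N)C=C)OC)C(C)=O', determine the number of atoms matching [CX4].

10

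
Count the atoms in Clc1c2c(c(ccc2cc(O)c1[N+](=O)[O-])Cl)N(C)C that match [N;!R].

2

The query [N;!R] means: aliphatic nitrogen not in a ring.
Check the 19 heavy atoms by environment: 10× c (aromatic, in 6-ring) → no; 1× N (charge +1, acyclic) → match; 1× O (charge -1, acyclic) → no; 2× O (acyclic) → no; 2× Cl (acyclic) → no; 1× N (acyclic) → match; 2× C (acyclic) → no.
Summing the matching environments: 1 + 1 = 2 matching atoms.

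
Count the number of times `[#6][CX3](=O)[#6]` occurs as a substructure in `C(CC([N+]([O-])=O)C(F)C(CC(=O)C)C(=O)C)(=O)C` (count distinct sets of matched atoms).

3

[#6][CX3](=O)[#6] is the SMARTS for a ketone: a carbonyl carbon (no H) flanked by two carbons.
The molecule carries 3 separate instances of an acetyl/ketone group (-C(=O)CH3) meeting every constraint; each maps to a distinct set of atoms, giving 3 matches.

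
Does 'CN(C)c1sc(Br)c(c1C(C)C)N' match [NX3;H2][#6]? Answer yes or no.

The pattern [NX3;H2][#6] describes a trivalent nitrogen with two H attached to carbon — a primary amine.
The molecule carries a primary amino group (-NH2), whose atoms satisfy every constraint of the query, so the pattern matches.

Yes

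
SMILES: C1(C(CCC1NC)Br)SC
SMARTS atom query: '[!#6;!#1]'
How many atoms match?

3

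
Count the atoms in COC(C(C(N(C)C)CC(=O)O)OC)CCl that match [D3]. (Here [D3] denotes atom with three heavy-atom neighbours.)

The query [D3] means: atom with exactly three heavy-atom neighbours.
Check the 16 heavy atoms by environment: 2× C (D2) → no; 4× C (D3) → match; 1× Cl (D1) → no; 2× O (D1) → no; 2× O (D2) → no; 4× C (D1) → no; 1× N (D3) → match.
Summing the matching environments: 4 + 1 = 5 matching atoms.

5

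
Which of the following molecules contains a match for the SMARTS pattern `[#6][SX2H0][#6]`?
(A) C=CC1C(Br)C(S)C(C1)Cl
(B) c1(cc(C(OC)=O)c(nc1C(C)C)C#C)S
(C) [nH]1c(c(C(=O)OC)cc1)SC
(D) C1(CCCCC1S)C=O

C

[#6][SX2H0][#6] describes an aliphatic sulfur bridging two carbons with no H on the sulfur (a thioether).
(A) has a thiol (-SH) but the sulfur has H1, not H0 bridging two carbons.
(B) has a thiol (-SH) but the sulfur has H1, not H0 bridging two carbons.
(C) contains a methylthio ether (-SCH3), which satisfies every atom and bond constraint.
(D) has a thiol (-SH) but the sulfur has H1, not H0 bridging two carbons.
So the answer is (C).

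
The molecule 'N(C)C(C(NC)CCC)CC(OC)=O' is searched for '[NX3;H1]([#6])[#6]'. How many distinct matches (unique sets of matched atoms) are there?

[NX3;H1]([#6])[#6] is the SMARTS for a secondary amine: a trivalent nitrogen with one H, bonded to two carbons.
The molecule carries 2 separate instances of an N-methylamino group (-NHCH3) meeting every constraint; each maps to a distinct set of atoms, giving 2 matches.

2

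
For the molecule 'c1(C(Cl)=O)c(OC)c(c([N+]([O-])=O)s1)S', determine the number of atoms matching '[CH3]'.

1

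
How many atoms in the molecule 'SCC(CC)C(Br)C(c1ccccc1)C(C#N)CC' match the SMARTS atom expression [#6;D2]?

The query [#6;D2] means: any carbon bonded to exactly two heavy atoms.
Check the 19 heavy atoms by environment: 4× C (D2) → match; 4× C (D3) → no; 2× C (D1) → no; 1× Br (D1) → no; 1× c (aromatic, D3) → no; 5× c (aromatic, D2) → match; 1× N (D1) → no; 1× S (D1) → no.
Summing the matching environments: 4 + 5 = 9 matching atoms.

9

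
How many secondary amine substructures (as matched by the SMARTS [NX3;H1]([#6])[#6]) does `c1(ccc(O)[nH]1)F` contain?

[NX3;H1]([#6])[#6] is the SMARTS for a secondary amine: a trivalent nitrogen with one H, bonded to two carbons.
No fragment in the molecule satisfies every constraint, giving 0 matches.

0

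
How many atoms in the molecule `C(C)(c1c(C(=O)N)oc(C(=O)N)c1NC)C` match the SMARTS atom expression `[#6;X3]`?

6

The query [#6;X3] means: any carbon (aromatic or not) with three total connections.
Check the 16 heavy atoms by environment: 1× o (aromatic, X2) → no; 4× c (aromatic, X3) → match; 4× C (X4) → no; 3× N (X3) → no; 2× C (X3) → match; 2× O (X1) → no.
Summing the matching environments: 4 + 2 = 6 matching atoms.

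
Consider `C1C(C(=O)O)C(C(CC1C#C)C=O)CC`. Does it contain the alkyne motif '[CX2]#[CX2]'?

Yes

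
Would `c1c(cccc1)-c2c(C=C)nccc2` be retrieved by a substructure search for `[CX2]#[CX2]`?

The pattern [CX2]#[CX2] describes a carbon-carbon triple bond — an alkyne.
The closest candidate here is a vinyl group (-CH=CH2), but the C=C is a double bond; both carbons are CX3, not CX2. No other fragment satisfies the full query, so there is no match.

No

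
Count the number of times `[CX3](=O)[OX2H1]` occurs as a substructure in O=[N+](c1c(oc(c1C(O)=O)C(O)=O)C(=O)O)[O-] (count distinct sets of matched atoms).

3

[CX3](=O)[OX2H1] is the SMARTS for a carboxylic acid: an sp2 carbon double-bonded to O and single-bonded to an -OH oxygen.
The molecule carries 3 separate instances of a carboxylic acid group (-C(=O)OH) meeting every constraint; each maps to a distinct set of atoms, giving 3 matches.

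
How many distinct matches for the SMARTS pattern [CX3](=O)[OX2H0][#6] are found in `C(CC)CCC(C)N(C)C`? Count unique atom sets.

0

[CX3](=O)[OX2H0][#6] is the SMARTS for an ester: a carbonyl carbon bonded to an oxygen that is itself bonded to carbon (no H on that O).
No fragment in the molecule satisfies every constraint, giving 0 matches.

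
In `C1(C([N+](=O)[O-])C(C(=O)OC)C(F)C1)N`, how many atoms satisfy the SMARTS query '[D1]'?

6

Check the 14 heavy atoms by environment: 5× C (D3) → no; 1× C (D2) → no; 1× F (D1) → match; 2× O (D1) → match; 1× O (D2) → no; 1× C (D1) → match; 1× N (charge +1, D3) → no; 1× O (charge -1, D1) → match; 1× N (D1) → match.
Summing the matching environments: 1 + 2 + 1 + 1 + 1 = 6 matching atoms.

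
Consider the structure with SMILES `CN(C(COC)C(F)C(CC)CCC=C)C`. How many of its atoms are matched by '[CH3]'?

4

The query [CH3] means: aliphatic carbon with exactly three hydrogens.
Check the 16 heavy atoms by environment: 5× C (H2) → no; 4× C (H1) → no; 4× C (H3) → match; 1× F (H0) → no; 1× O (H0) → no; 1× N (H0) → no.
That gives 4 matching atoms.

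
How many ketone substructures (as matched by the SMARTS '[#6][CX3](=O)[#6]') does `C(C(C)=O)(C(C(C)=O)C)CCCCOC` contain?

[#6][CX3](=O)[#6] is the SMARTS for a ketone: a carbonyl carbon (no H) flanked by two carbons.
The molecule carries 2 separate instances of an acetyl/ketone group (-C(=O)CH3) meeting every constraint; each maps to a distinct set of atoms, giving 2 matches.

2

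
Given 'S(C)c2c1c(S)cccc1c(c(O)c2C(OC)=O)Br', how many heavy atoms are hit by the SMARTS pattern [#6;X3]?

11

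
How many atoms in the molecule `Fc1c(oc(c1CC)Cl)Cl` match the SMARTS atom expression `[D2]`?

2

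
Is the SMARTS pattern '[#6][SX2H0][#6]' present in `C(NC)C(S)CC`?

No

The pattern [#6][SX2H0][#6] describes an aliphatic sulfur bridging two carbons with no H on the sulfur — a thioether.
The closest candidate here is a thiol (-SH), but the sulfur has H1, not H0 bridging two carbons. No other fragment satisfies the full query, so there is no match.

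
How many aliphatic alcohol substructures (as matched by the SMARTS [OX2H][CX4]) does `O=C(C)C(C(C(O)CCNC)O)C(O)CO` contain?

[OX2H][CX4] is the SMARTS for an aliphatic alcohol: a hydroxyl oxygen bound to an sp3 (X4) carbon.
The molecule carries 4 separate instances of a hydroxyl group (-OH) meeting every constraint; each maps to a distinct set of atoms, giving 4 matches.

4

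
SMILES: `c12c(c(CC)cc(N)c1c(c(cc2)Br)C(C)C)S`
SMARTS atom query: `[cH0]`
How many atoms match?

The query [cH0] means: aromatic carbon with no attached hydrogen (substituted or ring-fusion).
Check the 18 heavy atoms by environment: 7× c (aromatic, H0) → match; 3× c (aromatic, H1) → no; 1× Br (H0) → no; 1× S (H1) → no; 1× C (H1) → no; 3× C (H3) → no; 1× C (H2) → no; 1× N (H2) → no.
That gives 7 matching atoms.

7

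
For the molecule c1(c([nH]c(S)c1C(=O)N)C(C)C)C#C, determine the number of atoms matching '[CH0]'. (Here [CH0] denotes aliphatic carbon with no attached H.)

2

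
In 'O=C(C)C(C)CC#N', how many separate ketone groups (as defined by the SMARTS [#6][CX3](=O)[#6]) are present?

1

[#6][CX3](=O)[#6] is the SMARTS for a ketone: a carbonyl carbon (no H) flanked by two carbons.
Exactly one fragment in the molecule meets all constraints, giving 1 match.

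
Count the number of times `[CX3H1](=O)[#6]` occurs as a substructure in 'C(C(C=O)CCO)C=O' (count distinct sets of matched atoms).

2

[CX3H1](=O)[#6] is the SMARTS for an aldehyde: an sp2 carbon with one H, double-bonded to O and single-bonded to carbon.
The molecule carries 2 separate instances of an aldehyde (-CHO) meeting every constraint; each maps to a distinct set of atoms, giving 2 matches.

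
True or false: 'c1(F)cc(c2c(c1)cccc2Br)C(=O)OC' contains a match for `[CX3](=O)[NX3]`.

False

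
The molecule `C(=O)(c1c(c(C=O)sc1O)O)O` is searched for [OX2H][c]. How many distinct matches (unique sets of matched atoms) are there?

[OX2H][c] is the SMARTS for a phenol: a hydroxyl oxygen attached to an aromatic carbon.
The molecule carries 2 separate instances of a hydroxyl group (-OH) meeting every constraint; each maps to a distinct set of atoms, giving 2 matches.

2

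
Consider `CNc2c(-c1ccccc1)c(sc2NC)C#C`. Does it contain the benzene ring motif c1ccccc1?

Yes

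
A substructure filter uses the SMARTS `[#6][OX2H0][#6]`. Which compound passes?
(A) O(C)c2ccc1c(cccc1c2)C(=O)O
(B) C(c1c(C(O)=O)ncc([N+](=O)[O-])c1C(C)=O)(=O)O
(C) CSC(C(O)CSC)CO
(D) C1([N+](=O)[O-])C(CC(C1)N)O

A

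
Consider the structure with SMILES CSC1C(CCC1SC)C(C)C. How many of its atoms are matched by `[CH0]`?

0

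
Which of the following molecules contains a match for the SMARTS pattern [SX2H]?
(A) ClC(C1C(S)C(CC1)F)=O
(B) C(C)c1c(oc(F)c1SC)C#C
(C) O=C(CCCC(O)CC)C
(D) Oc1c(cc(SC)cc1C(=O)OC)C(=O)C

A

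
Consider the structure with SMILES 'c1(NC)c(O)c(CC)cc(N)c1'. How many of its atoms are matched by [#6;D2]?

3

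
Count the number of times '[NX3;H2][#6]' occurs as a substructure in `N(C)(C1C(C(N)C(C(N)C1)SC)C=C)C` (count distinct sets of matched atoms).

2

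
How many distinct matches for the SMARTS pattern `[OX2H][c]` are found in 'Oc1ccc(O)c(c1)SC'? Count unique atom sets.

2

[OX2H][c] is the SMARTS for a phenol: a hydroxyl oxygen attached to an aromatic carbon.
The molecule carries 2 separate instances of a hydroxyl group (-OH) meeting every constraint; each maps to a distinct set of atoms, giving 2 matches.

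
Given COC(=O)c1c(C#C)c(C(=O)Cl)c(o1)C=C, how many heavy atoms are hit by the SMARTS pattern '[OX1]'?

2

The query [OX1] means: aliphatic oxygen with one total connection — typically a carbonyl =O or an oxide.
Check the 16 heavy atoms by environment: 1× o (aromatic, X2) → no; 4× c (aromatic, X3) → no; 4× C (X3) → no; 2× O (X1) → match; 1× Cl (X1) → no; 2× C (X2) → no; 1× O (X2) → no; 1× C (X4) → no.
That gives 2 matching atoms.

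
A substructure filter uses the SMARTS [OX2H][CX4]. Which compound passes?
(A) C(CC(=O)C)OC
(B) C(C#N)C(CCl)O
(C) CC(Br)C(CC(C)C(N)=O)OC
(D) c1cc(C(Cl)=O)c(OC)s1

[OX2H][CX4] describes a hydroxyl oxygen bound to an sp3 (X4) carbon (an aliphatic alcohol).
(A) has a methoxy ether (-OCH3) but the oxygen has H0 (ether), not H1.
(B) contains a hydroxyl group (-OH), which satisfies every atom and bond constraint.
(C) has a methoxy ether (-OCH3) but the oxygen has H0 (ether), not H1.
(D) has a methoxy ether (-OCH3) but the oxygen has H0 (ether), not H1.
So the answer is (B).

B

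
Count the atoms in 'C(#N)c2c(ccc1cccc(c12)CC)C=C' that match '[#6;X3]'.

12

The query [#6;X3] means: any carbon (aromatic or not) with three total connections.
Check the 16 heavy atoms by environment: 10× c (aromatic, X3) → match; 2× C (X4) → no; 1× C (X2) → no; 1× N (X1) → no; 2× C (X3) → match.
Summing the matching environments: 10 + 2 = 12 matching atoms.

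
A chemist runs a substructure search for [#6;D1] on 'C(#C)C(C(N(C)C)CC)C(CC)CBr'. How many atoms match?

5

The query [#6;D1] means: carbon bonded to exactly one heavy atom.
Check the 14 heavy atoms by environment: 4× C (D2) → no; 3× C (D3) → no; 5× C (D1) → match; 1× Br (D1) → no; 1× N (D3) → no.
That gives 5 matching atoms.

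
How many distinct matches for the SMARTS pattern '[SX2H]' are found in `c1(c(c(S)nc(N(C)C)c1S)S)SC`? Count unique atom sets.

3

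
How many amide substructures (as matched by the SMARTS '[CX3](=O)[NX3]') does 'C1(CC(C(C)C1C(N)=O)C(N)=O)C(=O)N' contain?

3

[CX3](=O)[NX3] is the SMARTS for an amide: a carbonyl carbon bonded to a trivalent nitrogen.
The molecule carries 3 separate instances of a primary amide (-C(=O)NH2) meeting every constraint; each maps to a distinct set of atoms, giving 3 matches.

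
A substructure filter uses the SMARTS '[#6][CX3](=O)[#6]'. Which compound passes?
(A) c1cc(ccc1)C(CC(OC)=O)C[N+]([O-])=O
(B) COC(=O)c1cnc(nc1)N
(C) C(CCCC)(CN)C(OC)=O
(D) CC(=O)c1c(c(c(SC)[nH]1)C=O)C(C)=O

D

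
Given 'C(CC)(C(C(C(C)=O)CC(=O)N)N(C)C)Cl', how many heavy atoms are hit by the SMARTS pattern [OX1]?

2

The query [OX1] means: aliphatic oxygen with one total connection — typically a carbonyl =O or an oxide.
Check the 16 heavy atoms by environment: 9× C (X4) → no; 2× C (X3) → no; 2× O (X1) → match; 2× N (X3) → no; 1× Cl (X1) → no.
That gives 2 matching atoms.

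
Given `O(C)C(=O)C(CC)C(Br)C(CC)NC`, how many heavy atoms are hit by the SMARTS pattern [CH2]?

2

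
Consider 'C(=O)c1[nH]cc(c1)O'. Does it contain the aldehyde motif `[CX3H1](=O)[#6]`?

The pattern [CX3H1](=O)[#6] describes an sp2 carbon with one H, double-bonded to O and single-bonded to carbon — an aldehyde.
The molecule carries an aldehyde (-CHO), whose atoms satisfy every constraint of the query, so the pattern matches.

Yes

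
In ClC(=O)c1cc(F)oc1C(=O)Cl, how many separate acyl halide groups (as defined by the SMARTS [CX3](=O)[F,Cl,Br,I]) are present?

2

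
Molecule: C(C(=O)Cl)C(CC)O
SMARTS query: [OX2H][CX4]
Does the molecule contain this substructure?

The pattern [OX2H][CX4] describes a hydroxyl oxygen bound to an sp3 (X4) carbon — an aliphatic alcohol.
The molecule carries a hydroxyl group (-OH), whose atoms satisfy every constraint of the query, so the pattern matches.

Yes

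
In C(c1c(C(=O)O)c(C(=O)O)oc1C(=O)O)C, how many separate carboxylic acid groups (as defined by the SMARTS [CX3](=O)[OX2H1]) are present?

3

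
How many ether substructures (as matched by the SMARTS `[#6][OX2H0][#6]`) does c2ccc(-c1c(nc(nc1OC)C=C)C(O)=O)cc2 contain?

1

[#6][OX2H0][#6] is the SMARTS for an ether: an aliphatic oxygen bridging two carbons with no H on the oxygen.
Exactly one fragment in the molecule meets all constraints, giving 1 match.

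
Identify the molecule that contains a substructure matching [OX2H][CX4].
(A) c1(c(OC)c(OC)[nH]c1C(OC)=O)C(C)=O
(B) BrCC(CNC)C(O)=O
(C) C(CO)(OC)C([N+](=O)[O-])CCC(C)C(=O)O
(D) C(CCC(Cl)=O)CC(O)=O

C

[OX2H][CX4] describes a hydroxyl oxygen bound to an sp3 (X4) carbon (an aliphatic alcohol).
(A) has a methoxy ether (-OCH3) but the oxygen has H0 (ether), not H1.
(B) has a carboxylic acid group (-C(=O)OH) but the -OH is on a CX3 carbonyl carbon, not a CX4 carbon.
(C) contains a hydroxyl group (-OH), which satisfies every atom and bond constraint.
(D) has a carboxylic acid group (-C(=O)OH) but the -OH is on a CX3 carbonyl carbon, not a CX4 carbon.
So the answer is (C).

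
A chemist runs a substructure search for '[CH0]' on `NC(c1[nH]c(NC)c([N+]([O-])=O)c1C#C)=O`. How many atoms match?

The query [CH0] means: aliphatic carbon with no attached hydrogen.
Check the 15 heavy atoms by environment: 1× n (aromatic, H1) → no; 4× c (aromatic, H0) → no; 2× C (H0) → match; 2× O (H0) → no; 1× N (H2) → no; 1× C (H1) → no; 1× N (charge +1, H0) → no; 1× O (charge -1, H0) → no; 1× N (H1) → no; 1× C (H3) → no.
That gives 2 matching atoms.

2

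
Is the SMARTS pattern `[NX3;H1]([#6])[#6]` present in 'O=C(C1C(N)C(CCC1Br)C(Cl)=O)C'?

No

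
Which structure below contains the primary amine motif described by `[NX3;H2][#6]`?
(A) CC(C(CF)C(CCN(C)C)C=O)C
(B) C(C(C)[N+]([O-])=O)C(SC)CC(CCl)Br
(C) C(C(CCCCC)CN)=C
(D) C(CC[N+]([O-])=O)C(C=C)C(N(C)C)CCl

[NX3;H2][#6] describes a trivalent nitrogen with two H attached to carbon (a primary amine).
(A) has a dimethylamino group (-N(CH3)2) but the nitrogen has H0, not H2.
(B) has a nitro group (-[N+](=O)[O-]) but the nitrogen is [N+] with no H, not NX3H2.
(C) contains a primary amino group (-NH2), which satisfies every atom and bond constraint.
(D) has a nitro group (-[N+](=O)[O-]) but the nitrogen is [N+] with no H, not NX3H2.
So the answer is (C).

C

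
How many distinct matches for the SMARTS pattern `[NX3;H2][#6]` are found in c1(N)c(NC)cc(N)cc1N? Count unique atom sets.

[NX3;H2][#6] is the SMARTS for a primary amine: a trivalent nitrogen with two H attached to carbon.
The molecule carries 3 separate instances of a primary amino group (-NH2) meeting every constraint; each maps to a distinct set of atoms, giving 3 matches.

3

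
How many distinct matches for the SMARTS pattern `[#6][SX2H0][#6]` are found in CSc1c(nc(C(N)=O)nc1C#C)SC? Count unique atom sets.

2

[#6][SX2H0][#6] is the SMARTS for a thioether: an aliphatic sulfur bridging two carbons with no H on the sulfur.
The molecule carries 2 separate instances of a methylthio ether (-SCH3) meeting every constraint; each maps to a distinct set of atoms, giving 2 matches.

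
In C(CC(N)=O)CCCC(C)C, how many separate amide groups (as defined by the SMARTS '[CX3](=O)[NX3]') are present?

1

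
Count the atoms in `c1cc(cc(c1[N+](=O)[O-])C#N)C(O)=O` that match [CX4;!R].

The query [CX4;!R] means: aliphatic carbon with four total connections, not in a ring.
Check the 14 heavy atoms by environment: 6× c (aromatic, X3, in 6-ring) → no; 1× N (charge +1, X3, acyclic) → no; 1× O (charge -1, X1, acyclic) → no; 2× O (X1, acyclic) → no; 1× C (X3, acyclic) → no; 1× O (X2, acyclic) → no; 1× C (X2, acyclic) → no; 1× N (X1, acyclic) → no.
No environment satisfies the query, so 0 matching atoms.

0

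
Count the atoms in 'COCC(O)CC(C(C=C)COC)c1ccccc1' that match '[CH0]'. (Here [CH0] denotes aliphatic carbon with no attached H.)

0

The query [CH0] means: aliphatic carbon with no attached hydrogen.
Check the 19 heavy atoms by environment: 4× C (H2) → no; 4× C (H1) → no; 2× O (H0) → no; 2× C (H3) → no; 1× c (aromatic, H0) → no; 5× c (aromatic, H1) → no; 1× O (H1) → no.
No environment satisfies the query, so 0 matching atoms.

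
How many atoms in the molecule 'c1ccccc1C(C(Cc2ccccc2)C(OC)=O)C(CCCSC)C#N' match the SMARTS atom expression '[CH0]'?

Check the 27 heavy atoms by environment: 4× C (H2) → no; 3× C (H1) → no; 2× c (aromatic, H0) → no; 10× c (aromatic, H1) → no; 2× C (H0) → match; 1× N (H0) → no; 2× O (H0) → no; 2× C (H3) → no; 1× S (H0) → no.
That gives 2 matching atoms.

2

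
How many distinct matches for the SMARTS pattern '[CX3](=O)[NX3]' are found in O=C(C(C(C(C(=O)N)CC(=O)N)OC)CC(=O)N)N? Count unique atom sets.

4

[CX3](=O)[NX3] is the SMARTS for an amide: a carbonyl carbon bonded to a trivalent nitrogen.
The molecule carries 4 separate instances of a primary amide (-C(=O)NH2) meeting every constraint; each maps to a distinct set of atoms, giving 4 matches.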